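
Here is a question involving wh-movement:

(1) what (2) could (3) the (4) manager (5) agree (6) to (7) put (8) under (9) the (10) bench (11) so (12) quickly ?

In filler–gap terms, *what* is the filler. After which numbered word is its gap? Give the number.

Pre-movement form: The manager could agree to put what under the bench so quickly.
'what' functions as the direct object of 'put'. Wh-movement fronts it, leaving a gap right after 'put':
What could the manager agree to put ___ under the bench so quickly?
'put' is word 7.

7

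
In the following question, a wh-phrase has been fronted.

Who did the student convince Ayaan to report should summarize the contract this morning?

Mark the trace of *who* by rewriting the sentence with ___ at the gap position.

Pre-movement form: The student did convince Ayaan to report who should summarize the contract this morning.
'who' is the subject of the clause embedded under 'report'. The gap is right after 'report'.

Who did the student convince Ayaan to report ___ should summarize the contract this morning?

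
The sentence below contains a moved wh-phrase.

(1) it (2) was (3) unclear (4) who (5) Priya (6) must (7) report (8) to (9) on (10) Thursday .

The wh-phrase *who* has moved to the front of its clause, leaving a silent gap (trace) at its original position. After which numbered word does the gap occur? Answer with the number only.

8

In situ: Priya must report to who on Thursday.
'who' functions as the object of the preposition 'to'. Fronting leaves a gap immediately after 'to':
It was unclear who Priya must report to ___ on Thursday.
'to' is word 8.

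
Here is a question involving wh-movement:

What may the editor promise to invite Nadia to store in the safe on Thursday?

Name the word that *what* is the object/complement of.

Underlying clause: The editor may promise to invite Nadia to store what in the safe on Thursday.
The filler 'what' is interpreted as the direct object of 'store'. Fronting leaves a gap immediately after 'store':
What may the editor promise to invite Nadia to store ___ in the safe on Thursday?

store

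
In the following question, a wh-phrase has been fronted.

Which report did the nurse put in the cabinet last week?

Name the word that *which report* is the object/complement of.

put

Before movement: The nurse did put which report in the cabinet last week.
'which report' is the direct object of 'put'. Fronting leaves a gap immediately after 'put':
Which report did the nurse put ___ in the cabinet last week?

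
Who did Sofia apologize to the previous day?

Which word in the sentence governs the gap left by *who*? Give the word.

to

Pre-movement form: Sofia did apologize to who the previous day.
'who' functions as the object of the preposition 'to'. Fronting leaves a gap immediately after 'to':
Who did Sofia apologize to ___ the previous day?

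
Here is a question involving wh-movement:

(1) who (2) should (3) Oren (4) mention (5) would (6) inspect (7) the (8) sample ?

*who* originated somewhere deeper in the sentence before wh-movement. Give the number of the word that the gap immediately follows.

4

Before movement: Oren should mention who would inspect the sample.
'who' is the subject of the clause embedded under 'mention'. Fronting leaves a gap immediately after 'mention':
Who should Oren mention ___ would inspect the sample?
'mention' is word 4.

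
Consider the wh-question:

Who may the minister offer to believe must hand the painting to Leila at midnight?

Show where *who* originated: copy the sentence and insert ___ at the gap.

Who may the minister offer to believe ___ must hand the painting to Leila at midnight?

Underlying clause: The minister may offer to believe who must hand the painting to Leila at midnight.
The filler 'who' is interpreted as the subject of the clause embedded under 'believe'. The gap is right after 'believe'.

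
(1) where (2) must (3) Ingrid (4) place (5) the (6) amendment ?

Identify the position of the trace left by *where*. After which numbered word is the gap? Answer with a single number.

In situ: Ingrid must place the amendment where.
'where' is the locative complement of 'place'. Wh-movement fronts it, leaving a gap right after 'amendment':
Where must Ingrid place the amendment ___?
'amendment' is word 6.

6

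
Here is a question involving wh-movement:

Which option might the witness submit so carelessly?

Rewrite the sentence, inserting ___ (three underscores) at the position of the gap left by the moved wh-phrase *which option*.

Pre-movement form: The witness might submit which option so carelessly.
'which option' is the direct object of 'submit'. The gap is right after 'submit'.

Which option might the witness submit ___ so carelessly?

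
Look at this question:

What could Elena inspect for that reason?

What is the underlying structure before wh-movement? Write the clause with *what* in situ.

'what' functions as the direct object of 'inspect'. Fronting leaves a gap immediately after 'inspect':
What could Elena inspect ___ for that reason?

Elena could inspect what for that reason.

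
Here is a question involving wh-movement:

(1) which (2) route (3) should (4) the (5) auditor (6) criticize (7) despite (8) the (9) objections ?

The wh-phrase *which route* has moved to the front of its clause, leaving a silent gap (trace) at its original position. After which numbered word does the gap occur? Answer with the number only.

6

Before movement: The auditor should criticize which route despite the objections.
The filler 'which route' is interpreted as the direct object of 'criticize'. It moves to the left edge, and the trace sits right after 'criticize':
Which route should the auditor criticize ___ despite the objections?
'criticize' is word 6.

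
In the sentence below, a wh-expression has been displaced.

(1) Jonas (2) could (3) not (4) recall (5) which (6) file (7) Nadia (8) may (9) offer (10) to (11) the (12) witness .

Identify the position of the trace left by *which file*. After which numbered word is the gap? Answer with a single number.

9

Underlying clause: Nadia may offer which file to the witness.
The filler 'which file' is interpreted as the direct object of 'offer'. Wh-movement fronts it, leaving a gap right after 'offer':
Jonas could not recall which file Nadia may offer ___ to the witness.
'offer' is word 9.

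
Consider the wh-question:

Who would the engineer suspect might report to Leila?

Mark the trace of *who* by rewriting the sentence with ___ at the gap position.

Who would the engineer suspect ___ might report to Leila?

Underlying clause: The engineer would suspect who might report to Leila.
'who' is the subject of the clause embedded under 'suspect'. The gap is right after 'suspect'.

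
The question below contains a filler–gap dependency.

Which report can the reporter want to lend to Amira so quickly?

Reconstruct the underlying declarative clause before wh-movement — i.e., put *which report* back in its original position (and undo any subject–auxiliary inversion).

'which report' is the direct object of 'lend'. Fronting leaves a gap immediately after 'lend':
Which report can the reporter want to lend ___ to Amira so quickly?

The reporter can want to lend which report to Amira so quickly.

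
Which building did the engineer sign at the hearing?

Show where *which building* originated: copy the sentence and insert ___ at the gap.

In situ: The engineer did sign which building at the hearing.
'which building' is the direct object of 'sign'. The gap is right after 'sign'.

Which building did the engineer sign ___ at the hearing?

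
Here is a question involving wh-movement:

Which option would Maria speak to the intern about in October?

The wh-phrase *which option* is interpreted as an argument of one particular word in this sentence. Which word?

about

In situ: Maria would speak to the intern about which option in October.
'which option' functions as the object of the preposition 'about'. Fronting leaves a gap immediately after 'about':
Which option would Maria speak to the intern about ___ in October?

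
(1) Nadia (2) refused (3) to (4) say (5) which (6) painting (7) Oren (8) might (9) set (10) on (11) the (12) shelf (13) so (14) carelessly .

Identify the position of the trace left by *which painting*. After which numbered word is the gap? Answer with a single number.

9

In situ: Oren might set which painting on the shelf so carelessly.
'which painting' is the direct object of 'set'. Fronting leaves a gap immediately after 'set':
Nadia refused to say which painting Oren might set ___ on the shelf so carelessly.
'set' is word 9.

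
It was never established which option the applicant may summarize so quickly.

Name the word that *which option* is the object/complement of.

In situ: The applicant may summarize which option so quickly.
'which option' is the direct object of 'summarize'. Fronting leaves a gap immediately after 'summarize':
It was never established which option the applicant may summarize ___ so quickly.

summarize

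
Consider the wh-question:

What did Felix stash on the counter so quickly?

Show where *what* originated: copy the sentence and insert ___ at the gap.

Pre-movement form: Felix did stash what on the counter so quickly.
'what' functions as the direct object of 'stash'. The gap is right after 'stash'.

What did Felix stash ___ on the counter so quickly?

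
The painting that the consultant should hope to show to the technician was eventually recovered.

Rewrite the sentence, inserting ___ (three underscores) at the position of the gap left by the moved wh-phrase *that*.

'that' functions as the direct object of 'show'. The gap is right after 'show'.

The painting that the consultant should hope to show ___ to the technician was eventually recovered.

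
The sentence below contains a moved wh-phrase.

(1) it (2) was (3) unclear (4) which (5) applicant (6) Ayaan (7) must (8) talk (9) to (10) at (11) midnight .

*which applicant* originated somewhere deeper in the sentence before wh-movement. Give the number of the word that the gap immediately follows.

9

Before movement: Ayaan must talk to which applicant at midnight.
'which applicant' is the object of the preposition 'to'. Fronting leaves a gap immediately after 'to':
It was unclear which applicant Ayaan must talk to ___ at midnight.
'to' is word 9.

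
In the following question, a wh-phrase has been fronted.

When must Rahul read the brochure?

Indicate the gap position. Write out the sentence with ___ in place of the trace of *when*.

When must Rahul read the brochure ___?

Pre-movement form: Rahul must read the brochure when.
The filler 'when' is interpreted as the temporal adjunct. The gap is right after 'brochure'.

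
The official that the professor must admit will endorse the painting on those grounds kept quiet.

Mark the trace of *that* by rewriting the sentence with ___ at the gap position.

The official that the professor must admit ___ will endorse the painting on those grounds kept quiet.

'that' functions as the subject of the clause embedded under 'admit'. The gap is right after 'admit'.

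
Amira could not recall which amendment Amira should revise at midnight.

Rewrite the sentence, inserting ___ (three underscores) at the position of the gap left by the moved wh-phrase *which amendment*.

Before movement: Amira should revise which amendment at midnight.
The filler 'which amendment' is interpreted as the direct object of 'revise'. The gap is right after 'revise'.

Amira could not recall which amendment Amira should revise ___ at midnight.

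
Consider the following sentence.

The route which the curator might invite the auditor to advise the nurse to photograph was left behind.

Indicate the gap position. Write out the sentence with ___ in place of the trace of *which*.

'which' functions as the direct object of 'photograph'. The gap is right after 'photograph'.

The route which the curator might invite the auditor to advise the nurse to photograph ___ was left behind.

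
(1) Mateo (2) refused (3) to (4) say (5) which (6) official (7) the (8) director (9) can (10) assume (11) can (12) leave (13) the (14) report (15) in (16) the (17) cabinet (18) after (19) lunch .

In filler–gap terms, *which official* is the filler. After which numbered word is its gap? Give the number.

10

Underlying clause: The director can assume which official can leave the report in the cabinet after lunch.
The filler 'which official' is interpreted as the subject of the clause embedded under 'assume'. It moves to the left edge, and the trace sits right after 'assume':
Mateo refused to say which official the director can assume ___ can leave the report in the cabinet after lunch.
'assume' is word 10.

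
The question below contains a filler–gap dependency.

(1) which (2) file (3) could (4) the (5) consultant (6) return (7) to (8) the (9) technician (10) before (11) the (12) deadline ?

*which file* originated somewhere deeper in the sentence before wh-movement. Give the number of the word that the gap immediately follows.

In situ: The consultant could return which file to the technician before the deadline.
The filler 'which file' is interpreted as the direct object of 'return'. It moves to the left edge, and the trace sits right after 'return':
Which file could the consultant return ___ to the technician before the deadline?
'return' is word 6.

6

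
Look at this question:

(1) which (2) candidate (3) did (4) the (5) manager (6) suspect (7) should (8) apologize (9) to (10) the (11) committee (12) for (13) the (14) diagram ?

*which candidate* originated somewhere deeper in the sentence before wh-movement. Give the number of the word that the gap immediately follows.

Pre-movement form: The manager did suspect which candidate should apologize to the committee for the diagram.
'which candidate' functions as the subject of the clause embedded under 'suspect'. It moves to the left edge, and the trace sits right after 'suspect':
Which candidate did the manager suspect ___ should apologize to the committee for the diagram?
'suspect' is word 6.

6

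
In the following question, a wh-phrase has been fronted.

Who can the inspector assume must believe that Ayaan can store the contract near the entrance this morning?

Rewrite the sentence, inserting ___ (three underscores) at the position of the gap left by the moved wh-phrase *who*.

Who can the inspector assume ___ must believe that Ayaan can store the contract near the entrance this morning?

Before movement: The inspector can assume who must believe that Ayaan can store the contract near the entrance this morning.
'who' is the subject of the clause embedded under 'assume'. The gap is right after 'assume'.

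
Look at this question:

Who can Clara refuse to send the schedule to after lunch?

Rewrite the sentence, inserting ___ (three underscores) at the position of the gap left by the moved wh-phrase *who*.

Who can Clara refuse to send the schedule to ___ after lunch?

Before movement: Clara can refuse to send the schedule to who after lunch.
'who' is the object of the preposition 'to' (recipient of 'send'). The gap is right after 'to'.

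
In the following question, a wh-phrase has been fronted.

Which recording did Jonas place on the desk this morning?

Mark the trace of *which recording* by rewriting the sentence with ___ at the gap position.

Which recording did Jonas place ___ on the desk this morning?

In situ: Jonas did place which recording on the desk this morning.
The filler 'which recording' is interpreted as the direct object of 'place'. The gap is right after 'place'.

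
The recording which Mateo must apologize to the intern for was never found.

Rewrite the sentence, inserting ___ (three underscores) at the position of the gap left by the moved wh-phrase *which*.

The filler 'which' is interpreted as the object of the preposition 'for'. The gap is right after 'for'.

The recording which Mateo must apologize to the intern for ___ was never found.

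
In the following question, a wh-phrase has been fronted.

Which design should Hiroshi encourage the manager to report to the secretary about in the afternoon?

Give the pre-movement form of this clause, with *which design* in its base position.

Hiroshi should encourage the manager to report to the secretary about which design in the afternoon.

'which design' is the object of the preposition 'about'. It moves to the left edge, and the trace sits right after 'about':
Which design should Hiroshi encourage the manager to report to the secretary about ___ in the afternoon?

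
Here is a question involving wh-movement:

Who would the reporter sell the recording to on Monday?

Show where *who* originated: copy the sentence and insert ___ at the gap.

Who would the reporter sell the recording to ___ on Monday?

In situ: The reporter would sell the recording to who on Monday.
'who' functions as the object of the preposition 'to' (recipient of 'sell'). The gap is right after 'to'.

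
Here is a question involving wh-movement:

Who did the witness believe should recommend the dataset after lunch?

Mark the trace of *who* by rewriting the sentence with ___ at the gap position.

Underlying clause: The witness did believe who should recommend the dataset after lunch.
'who' is the subject of the clause embedded under 'believe'. The gap is right after 'believe'.

Who did the witness believe ___ should recommend the dataset after lunch?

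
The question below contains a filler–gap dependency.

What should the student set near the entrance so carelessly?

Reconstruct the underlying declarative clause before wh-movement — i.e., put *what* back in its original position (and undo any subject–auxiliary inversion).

The student should set what near the entrance so carelessly.

'what' is the direct object of 'set'. Fronting leaves a gap immediately after 'set':
What should the student set ___ near the entrance so carelessly?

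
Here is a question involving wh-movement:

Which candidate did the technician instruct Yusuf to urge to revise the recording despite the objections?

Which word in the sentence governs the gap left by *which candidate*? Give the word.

urge

In situ: The technician did instruct Yusuf to urge which candidate to revise the recording despite the objections.
'which candidate' functions as the direct object of 'urge'. It moves to the left edge, and the trace sits right after 'urge':
Which candidate did the technician instruct Yusuf to urge ___ to revise the recording despite the objections?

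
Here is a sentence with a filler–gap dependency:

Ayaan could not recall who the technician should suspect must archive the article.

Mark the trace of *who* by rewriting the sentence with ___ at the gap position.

Ayaan could not recall who the technician should suspect ___ must archive the article.

Before movement: The technician should suspect who must archive the article.
The filler 'who' is interpreted as the subject of the clause embedded under 'suspect'. The gap is right after 'suspect'.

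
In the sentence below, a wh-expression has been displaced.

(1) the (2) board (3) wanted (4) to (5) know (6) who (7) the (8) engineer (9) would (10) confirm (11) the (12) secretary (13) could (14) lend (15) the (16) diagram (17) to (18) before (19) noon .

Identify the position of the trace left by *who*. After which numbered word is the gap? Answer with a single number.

Before movement: The engineer would confirm the secretary could lend the diagram to who before noon.
'who' functions as the object of the preposition 'to' (recipient of 'lend'). Fronting leaves a gap immediately after 'to':
The board wanted to know who the engineer would confirm the secretary could lend the diagram to ___ before noon.
'to' is word 17.

17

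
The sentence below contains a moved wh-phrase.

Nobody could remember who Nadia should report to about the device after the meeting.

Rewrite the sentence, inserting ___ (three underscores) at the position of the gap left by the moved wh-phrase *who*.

Underlying clause: Nadia should report to who about the device after the meeting.
The filler 'who' is interpreted as the object of the preposition 'to'. The gap is right after 'to'.

Nobody could remember who Nadia should report to ___ about the device after the meeting.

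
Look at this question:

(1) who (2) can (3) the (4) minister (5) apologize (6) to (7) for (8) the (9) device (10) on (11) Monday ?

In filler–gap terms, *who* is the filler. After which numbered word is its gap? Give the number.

6

Pre-movement form: The minister can apologize to who for the device on Monday.
The filler 'who' is interpreted as the object of the preposition 'to'. It moves to the left edge, and the trace sits right after 'to':
Who can the minister apologize to ___ for the device on Monday?
'to' is word 6.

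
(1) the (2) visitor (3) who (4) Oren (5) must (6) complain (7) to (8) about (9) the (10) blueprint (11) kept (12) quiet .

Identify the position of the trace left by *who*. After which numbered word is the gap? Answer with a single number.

The filler 'who' is interpreted as the object of the preposition 'to'. It moves to the left edge, and the trace sits right after 'to':
The visitor who Oren must complain to ___ about the blueprint kept quiet.
'to' is word 7.

7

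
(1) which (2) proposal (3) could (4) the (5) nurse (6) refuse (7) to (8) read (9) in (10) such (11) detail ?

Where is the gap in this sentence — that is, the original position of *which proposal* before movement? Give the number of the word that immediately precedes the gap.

8

Underlying clause: The nurse could refuse to read which proposal in such detail.
'which proposal' functions as the direct object of 'read'. Wh-movement fronts it, leaving a gap right after 'read':
Which proposal could the nurse refuse to read ___ in such detail?
'read' is word 8.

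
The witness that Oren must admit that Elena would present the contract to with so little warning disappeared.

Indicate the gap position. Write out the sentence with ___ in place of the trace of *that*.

'that' is the object of the preposition 'to' (recipient of 'present'). The gap is right after 'to'.

The witness that Oren must admit that Elena would present the contract to ___ with so little warning disappeared.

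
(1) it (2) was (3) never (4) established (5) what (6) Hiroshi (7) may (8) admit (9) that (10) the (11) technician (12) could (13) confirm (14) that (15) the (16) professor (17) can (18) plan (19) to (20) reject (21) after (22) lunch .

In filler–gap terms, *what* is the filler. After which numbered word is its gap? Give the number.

20

Pre-movement form: Hiroshi may admit that the technician could confirm that the professor can plan to reject what after lunch.
The filler 'what' is interpreted as the direct object of 'reject'. It moves to the left edge, and the trace sits right after 'reject':
It was never established what Hiroshi may admit that the technician could confirm that the professor can plan to reject ___ after lunch.
'reject' is word 20.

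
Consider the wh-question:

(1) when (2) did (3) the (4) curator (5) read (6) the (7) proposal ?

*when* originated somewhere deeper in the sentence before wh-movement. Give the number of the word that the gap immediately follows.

Pre-movement form: The curator did read the proposal when.
The filler 'when' is interpreted as the temporal adjunct. It moves to the left edge, and the trace sits right after 'proposal':
When did the curator read the proposal ___?
'proposal' is word 7.

7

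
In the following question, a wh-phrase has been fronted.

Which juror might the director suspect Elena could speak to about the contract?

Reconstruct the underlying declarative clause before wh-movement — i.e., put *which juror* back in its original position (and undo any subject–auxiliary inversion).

'which juror' functions as the object of the preposition 'to'. Wh-movement fronts it, leaving a gap right after 'to':
Which juror might the director suspect Elena could speak to ___ about the contract?

The director might suspect Elena could speak to which juror about the contract.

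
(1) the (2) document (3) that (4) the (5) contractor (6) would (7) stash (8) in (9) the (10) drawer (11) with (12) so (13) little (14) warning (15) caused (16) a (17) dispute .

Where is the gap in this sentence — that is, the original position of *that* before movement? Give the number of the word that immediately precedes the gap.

'that' is the direct object of 'stash'. Fronting leaves a gap immediately after 'stash':
The document that the contractor would stash ___ in the drawer with so little warning caused a dispute.
'stash' is word 7.

7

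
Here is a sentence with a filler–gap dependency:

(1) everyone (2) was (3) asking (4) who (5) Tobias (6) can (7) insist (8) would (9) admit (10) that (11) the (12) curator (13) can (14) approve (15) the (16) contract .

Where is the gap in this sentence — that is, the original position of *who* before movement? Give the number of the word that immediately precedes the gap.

Pre-movement form: Tobias can insist who would admit that the curator can approve the contract.
'who' functions as the subject of the clause embedded under 'insist'. Fronting leaves a gap immediately after 'insist':
Everyone was asking who Tobias can insist ___ would admit that the curator can approve the contract.
'insist' is word 7.

7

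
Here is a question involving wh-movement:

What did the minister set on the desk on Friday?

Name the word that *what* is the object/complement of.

set

Underlying clause: The minister did set what on the desk on Friday.
The filler 'what' is interpreted as the direct object of 'set'. Fronting leaves a gap immediately after 'set':
What did the minister set ___ on the desk on Friday?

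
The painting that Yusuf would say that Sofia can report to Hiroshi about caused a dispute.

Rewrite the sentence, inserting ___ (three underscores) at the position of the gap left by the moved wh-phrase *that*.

The painting that Yusuf would say that Sofia can report to Hiroshi about ___ caused a dispute.

The filler 'that' is interpreted as the object of the preposition 'about'. The gap is right after 'about'.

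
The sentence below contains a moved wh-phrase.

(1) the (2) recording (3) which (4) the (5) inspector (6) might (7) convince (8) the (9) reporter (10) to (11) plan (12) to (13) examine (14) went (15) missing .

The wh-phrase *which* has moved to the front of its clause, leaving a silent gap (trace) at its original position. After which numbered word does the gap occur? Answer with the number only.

The filler 'which' is interpreted as the direct object of 'examine'. Wh-movement fronts it, leaving a gap right after 'examine':
The recording which the inspector might convince the reporter to plan to examine ___ went missing.
'examine' is word 13.

13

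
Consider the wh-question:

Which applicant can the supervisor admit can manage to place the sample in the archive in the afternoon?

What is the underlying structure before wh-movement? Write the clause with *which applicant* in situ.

The filler 'which applicant' is interpreted as the subject of the clause embedded under 'admit'. Fronting leaves a gap immediately after 'admit':
Which applicant can the supervisor admit ___ can manage to place the sample in the archive in the afternoon?

The supervisor can admit which applicant can manage to place the sample in the archive in the afternoon.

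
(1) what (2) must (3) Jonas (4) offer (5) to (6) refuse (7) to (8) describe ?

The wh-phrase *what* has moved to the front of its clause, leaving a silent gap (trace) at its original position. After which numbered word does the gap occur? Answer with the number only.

8

In situ: Jonas must offer to refuse to describe what.
'what' is the direct object of 'describe'. Fronting leaves a gap immediately after 'describe':
What must Jonas offer to refuse to describe ___?
'describe' is word 8.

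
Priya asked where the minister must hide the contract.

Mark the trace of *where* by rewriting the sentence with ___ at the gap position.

Pre-movement form: The minister must hide the contract where.
The filler 'where' is interpreted as the locative complement of 'hide'. The gap is right after 'contract'.

Priya asked where the minister must hide the contract ___.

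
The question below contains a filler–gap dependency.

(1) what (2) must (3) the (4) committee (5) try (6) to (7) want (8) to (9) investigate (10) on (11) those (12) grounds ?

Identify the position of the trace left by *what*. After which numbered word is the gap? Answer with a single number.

9

Underlying clause: The committee must try to want to investigate what on those grounds.
The filler 'what' is interpreted as the direct object of 'investigate'. It moves to the left edge, and the trace sits right after 'investigate':
What must the committee try to want to investigate ___ on those grounds?
'investigate' is word 9.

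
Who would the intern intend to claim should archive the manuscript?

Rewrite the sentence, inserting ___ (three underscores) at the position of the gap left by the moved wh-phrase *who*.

Who would the intern intend to claim ___ should archive the manuscript?

In situ: The intern would intend to claim who should archive the manuscript.
'who' is the subject of the clause embedded under 'claim'. The gap is right after 'claim'.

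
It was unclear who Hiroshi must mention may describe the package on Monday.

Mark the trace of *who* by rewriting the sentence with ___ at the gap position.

It was unclear who Hiroshi must mention ___ may describe the package on Monday.

In situ: Hiroshi must mention who may describe the package on Monday.
'who' functions as the subject of the clause embedded under 'mention'. The gap is right after 'mention'.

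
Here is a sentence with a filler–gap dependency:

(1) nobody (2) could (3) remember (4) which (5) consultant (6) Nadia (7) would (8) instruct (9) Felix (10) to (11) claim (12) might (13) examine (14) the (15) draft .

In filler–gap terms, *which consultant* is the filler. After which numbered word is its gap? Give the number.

In situ: Nadia would instruct Felix to claim which consultant might examine the draft.
'which consultant' functions as the subject of the clause embedded under 'claim'. Wh-movement fronts it, leaving a gap right after 'claim':
Nobody could remember which consultant Nadia would instruct Felix to claim ___ might examine the draft.
'claim' is word 11.

11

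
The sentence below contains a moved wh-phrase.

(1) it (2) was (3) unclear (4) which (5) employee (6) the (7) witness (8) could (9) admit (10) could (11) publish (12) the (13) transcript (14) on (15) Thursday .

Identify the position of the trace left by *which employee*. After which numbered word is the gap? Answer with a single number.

Pre-movement form: The witness could admit which employee could publish the transcript on Thursday.
The filler 'which employee' is interpreted as the subject of the clause embedded under 'admit'. It moves to the left edge, and the trace sits right after 'admit':
It was unclear which employee the witness could admit ___ could publish the transcript on Thursday.
'admit' is word 9.

9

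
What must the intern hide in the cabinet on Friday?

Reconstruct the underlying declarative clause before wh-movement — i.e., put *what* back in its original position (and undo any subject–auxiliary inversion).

The intern must hide what in the cabinet on Friday.

The filler 'what' is interpreted as the direct object of 'hide'. Fronting leaves a gap immediately after 'hide':
What must the intern hide ___ in the cabinet on Friday?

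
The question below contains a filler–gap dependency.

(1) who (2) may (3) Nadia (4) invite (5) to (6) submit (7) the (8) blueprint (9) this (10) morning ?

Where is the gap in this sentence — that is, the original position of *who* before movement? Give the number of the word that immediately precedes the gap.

4

Pre-movement form: Nadia may invite who to submit the blueprint this morning.
The filler 'who' is interpreted as the direct object of 'invite'. Wh-movement fronts it, leaving a gap right after 'invite':
Who may Nadia invite ___ to submit the blueprint this morning?
'invite' is word 4.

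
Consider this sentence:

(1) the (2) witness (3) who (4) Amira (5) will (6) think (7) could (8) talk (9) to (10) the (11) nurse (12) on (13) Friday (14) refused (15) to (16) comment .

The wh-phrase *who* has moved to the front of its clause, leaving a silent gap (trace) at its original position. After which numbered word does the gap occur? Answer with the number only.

'who' is the subject of the clause embedded under 'think'. It moves to the left edge, and the trace sits right after 'think':
The witness who Amira will think ___ could talk to the nurse on Friday refused to comment.
'think' is word 6.

6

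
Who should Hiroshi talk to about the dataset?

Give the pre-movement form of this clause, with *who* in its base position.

'who' is the object of the preposition 'to'. Fronting leaves a gap immediately after 'to':
Who should Hiroshi talk to ___ about the dataset?

Hiroshi should talk to who about the dataset.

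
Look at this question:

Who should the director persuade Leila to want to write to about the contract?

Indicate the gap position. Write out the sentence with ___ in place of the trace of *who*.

Who should the director persuade Leila to want to write to ___ about the contract?

Underlying clause: The director should persuade Leila to want to write to who about the contract.
'who' is the object of the preposition 'to'. The gap is right after 'to'.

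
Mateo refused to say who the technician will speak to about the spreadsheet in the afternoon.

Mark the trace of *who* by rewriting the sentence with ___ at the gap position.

Underlying clause: The technician will speak to who about the spreadsheet in the afternoon.
'who' is the object of the preposition 'to'. The gap is right after 'to'.

Mateo refused to say who the technician will speak to ___ about the spreadsheet in the afternoon.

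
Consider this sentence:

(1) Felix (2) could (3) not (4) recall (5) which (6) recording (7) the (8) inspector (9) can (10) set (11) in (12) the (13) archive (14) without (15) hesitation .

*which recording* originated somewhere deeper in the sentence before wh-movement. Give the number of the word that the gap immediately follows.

10

In situ: The inspector can set which recording in the archive without hesitation.
'which recording' is the direct object of 'set'. Fronting leaves a gap immediately after 'set':
Felix could not recall which recording the inspector can set ___ in the archive without hesitation.
'set' is word 10.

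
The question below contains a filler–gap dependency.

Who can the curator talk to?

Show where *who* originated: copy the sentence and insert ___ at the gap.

Who can the curator talk to ___?

In situ: The curator can talk to who.
The filler 'who' is interpreted as the object of the preposition 'to'. The gap is right after 'to'.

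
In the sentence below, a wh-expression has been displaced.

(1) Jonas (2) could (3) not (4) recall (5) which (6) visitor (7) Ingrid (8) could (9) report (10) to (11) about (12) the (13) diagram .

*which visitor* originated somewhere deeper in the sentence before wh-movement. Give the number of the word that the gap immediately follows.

Underlying clause: Ingrid could report to which visitor about the diagram.
'which visitor' is the object of the preposition 'to'. It moves to the left edge, and the trace sits right after 'to':
Jonas could not recall which visitor Ingrid could report to ___ about the diagram.
'to' is word 10.

10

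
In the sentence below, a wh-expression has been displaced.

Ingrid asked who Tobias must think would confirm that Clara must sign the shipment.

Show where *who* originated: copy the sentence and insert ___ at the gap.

Underlying clause: Tobias must think who would confirm that Clara must sign the shipment.
'who' functions as the subject of the clause embedded under 'think'. The gap is right after 'think'.

Ingrid asked who Tobias must think ___ would confirm that Clara must sign the shipment.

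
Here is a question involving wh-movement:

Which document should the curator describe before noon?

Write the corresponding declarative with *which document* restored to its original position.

The curator should describe which document before noon.

'which document' functions as the direct object of 'describe'. Fronting leaves a gap immediately after 'describe':
Which document should the curator describe ___ before noon?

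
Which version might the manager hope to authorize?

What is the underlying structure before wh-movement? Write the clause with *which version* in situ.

The filler 'which version' is interpreted as the direct object of 'authorize'. Fronting leaves a gap immediately after 'authorize':
Which version might the manager hope to authorize ___?

The manager might hope to authorize which version.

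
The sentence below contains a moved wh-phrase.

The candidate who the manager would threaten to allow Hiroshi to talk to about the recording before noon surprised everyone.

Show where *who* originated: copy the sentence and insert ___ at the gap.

The candidate who the manager would threaten to allow Hiroshi to talk to ___ about the recording before noon surprised everyone.

The filler 'who' is interpreted as the object of the preposition 'to'. The gap is right after 'to'.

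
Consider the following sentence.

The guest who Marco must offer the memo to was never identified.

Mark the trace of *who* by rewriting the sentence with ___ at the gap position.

The filler 'who' is interpreted as the object of the preposition 'to' (recipient of 'offer'). The gap is right after 'to'.

The guest who Marco must offer the memo to ___ was never identified.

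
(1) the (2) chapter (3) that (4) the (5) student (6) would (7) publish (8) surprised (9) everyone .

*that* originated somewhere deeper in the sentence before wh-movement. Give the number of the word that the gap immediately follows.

The filler 'that' is interpreted as the direct object of 'publish'. It moves to the left edge, and the trace sits right after 'publish':
The chapter that the student would publish ___ surprised everyone.
'publish' is word 7.

7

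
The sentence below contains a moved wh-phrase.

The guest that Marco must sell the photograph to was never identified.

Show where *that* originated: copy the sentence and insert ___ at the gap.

The guest that Marco must sell the photograph to ___ was never identified.

'that' is the object of the preposition 'to' (recipient of 'sell'). The gap is right after 'to'.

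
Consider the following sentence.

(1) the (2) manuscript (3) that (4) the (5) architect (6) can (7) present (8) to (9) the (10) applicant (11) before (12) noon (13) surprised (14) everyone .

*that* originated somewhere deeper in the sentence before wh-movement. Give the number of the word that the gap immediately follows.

'that' is the direct object of 'present'. It moves to the left edge, and the trace sits right after 'present':
The manuscript that the architect can present ___ to the applicant before noon surprised everyone.
'present' is word 7.

7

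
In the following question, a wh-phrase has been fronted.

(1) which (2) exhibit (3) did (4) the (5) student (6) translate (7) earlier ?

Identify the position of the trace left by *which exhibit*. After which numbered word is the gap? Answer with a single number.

Underlying clause: The student did translate which exhibit earlier.
The filler 'which exhibit' is interpreted as the direct object of 'translate'. Fronting leaves a gap immediately after 'translate':
Which exhibit did the student translate ___ earlier?
'translate' is word 6.

6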